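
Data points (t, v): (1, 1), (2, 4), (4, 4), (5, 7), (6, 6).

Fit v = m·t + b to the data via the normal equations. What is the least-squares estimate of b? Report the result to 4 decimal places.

b = 0.8837

From the data, Σt·t = 82, Σt = 18, Σ1 = 5.
Moment sums: Σt·v = 96, Σv = 22.
So XᵀX·[m, b]ᵀ = Xᵀv: [[82, 18]; [18, 5]]·[m, b]ᵀ = [96, 22]ᵀ.
Δ = 82·5 − 18² = 86.
m = (96·5 − 18·22)/86 = 42/43; b = (82·22 − 18·96)/86 = 38/43.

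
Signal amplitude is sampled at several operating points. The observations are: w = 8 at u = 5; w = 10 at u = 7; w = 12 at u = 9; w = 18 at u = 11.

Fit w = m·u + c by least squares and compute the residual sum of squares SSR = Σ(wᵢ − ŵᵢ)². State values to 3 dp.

Normal-equation sums: Σu·u = 276, Σu = 32, Σ1 = 4.
And Σu·w = 416, Σw = 48.
So XᵀX·[m, c]ᵀ = Xᵀw: [[276, 32]; [32, 4]]·[m, c]ᵀ = [416, 48]ᵀ.
det = 276·4 − 32² = 80.
m = (416·4 − 32·48)/80 = 8/5; c = (276·48 − 32·416)/80 = -4/5.
Residuals: 4/5, -2/5, -8/5, 6/5; SSR = 24/5.

SSR = 4.800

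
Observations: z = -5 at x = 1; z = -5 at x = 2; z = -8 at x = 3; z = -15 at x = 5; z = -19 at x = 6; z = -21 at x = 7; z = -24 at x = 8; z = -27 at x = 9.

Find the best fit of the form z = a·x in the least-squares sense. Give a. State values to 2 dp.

a = -3.01

Sums needed: Σx·x = 269.
And Σx·z = -810.
a = (-810)/269 = -3.01115.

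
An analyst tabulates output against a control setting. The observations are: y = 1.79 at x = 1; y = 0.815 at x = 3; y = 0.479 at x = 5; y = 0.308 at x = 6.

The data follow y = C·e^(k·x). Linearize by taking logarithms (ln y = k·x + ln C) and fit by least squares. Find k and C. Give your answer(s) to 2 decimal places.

With ln yᵢ as the transformed response and xᵢ as the regressor:
Over the data: Σx = 15.0000, Σ(x)² = 71.0000, Σln y = -1.5361, Σx·ln y = -10.7777.
Normal system: [[71.0000, 15.0000]; [15.0000, 4]]·[k, ln C]ᵀ = [-10.7777, -1.5361]ᵀ.
Solving (det = 59.0000): k = -0.34017, ln C = 0.89161, so C = exp(0.89161) = 2.43905.

k = -0.34, C = 2.44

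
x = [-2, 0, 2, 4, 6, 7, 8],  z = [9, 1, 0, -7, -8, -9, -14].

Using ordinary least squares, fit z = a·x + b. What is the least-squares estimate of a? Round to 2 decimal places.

With design matrix M, MᵀM = [[173, 25]; [25, 7]] and Mᵀz = [-269, -28]ᵀ.
det = 173·7 − 25² = 586.
a = ((-269)·7 − 25·(-28))/586 = -1183/586; b = (173·(-28) − 25·(-269))/586 = 1881/586.

a = -2.02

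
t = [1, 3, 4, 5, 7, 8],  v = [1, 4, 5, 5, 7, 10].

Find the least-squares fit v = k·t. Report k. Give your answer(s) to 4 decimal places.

k = 1.1402

Sums needed: Σt·t = 164.
For Mᵀv: Σt·v = 187.
So MᵀM·[k]ᵀ = Mᵀv: [[164]]·[k]ᵀ = [187]ᵀ.
Hence k = 187 / 164 ≈ 1.14024.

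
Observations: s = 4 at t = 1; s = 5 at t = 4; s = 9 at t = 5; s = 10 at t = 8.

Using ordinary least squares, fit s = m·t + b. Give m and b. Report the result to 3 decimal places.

With design matrix X, XᵀX = [[106, 18]; [18, 4]] and Xᵀs = [149, 28]ᵀ.
Δ = 106·4 − 18² = 100.
m = (149·4 − 18·28)/100 = 23/25; b = (106·28 − 18·149)/100 = 143/50.

m = 0.920, b = 2.860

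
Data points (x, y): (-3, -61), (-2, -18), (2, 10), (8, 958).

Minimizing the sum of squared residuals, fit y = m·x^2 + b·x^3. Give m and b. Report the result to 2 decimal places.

Forming AᵀA = [[4209, 32525]; [32525, 263001]] and Aᵀy = [60731, 492367]ᵀ gives AᵀA·[m, b]ᵀ = Aᵀy.
Determinant 4209·263001 − 32525² = 49095584.
m = (60731·263001 − 32525·492367)/49095584 = -1310092/1534237; b = (4209·492367 − 32525·60731)/49095584 = 3034279/1534237.

m = -0.85, b = 1.98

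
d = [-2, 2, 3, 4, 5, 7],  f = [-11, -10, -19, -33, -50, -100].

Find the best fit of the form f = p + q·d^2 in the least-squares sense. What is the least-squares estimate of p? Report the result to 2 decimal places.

p = -1.71

Sums needed: Σ1 = 6, Σd^2 = 107, Σd^2·d^2 = 3395.
Moment sums: Σf = -223, Σd^2·f = -6933.
So MᵀM·[p, q]ᵀ = Mᵀf: [[6, 107]; [107, 3395]]·[p, q]ᵀ = [-223, -6933]ᵀ.
det = 6·3395 − 107² = 8921.
p = ((-223)·3395 − 107·(-6933))/8921 = -15254/8921; q = (6·(-6933) − 107·(-223))/8921 = -17737/8921.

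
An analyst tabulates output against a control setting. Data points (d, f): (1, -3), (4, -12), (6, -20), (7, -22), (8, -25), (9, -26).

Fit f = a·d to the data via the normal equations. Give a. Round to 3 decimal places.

With design matrix A, AᵀA = [[247]] and Aᵀf = [-759]ᵀ.
Hence a = -759 / 247 ≈ -3.07287.

a = -3.073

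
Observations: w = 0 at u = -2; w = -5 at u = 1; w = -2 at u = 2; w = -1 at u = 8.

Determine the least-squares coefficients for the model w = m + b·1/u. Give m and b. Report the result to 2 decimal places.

XᵀX·[m, b]ᵀ = Xᵀw reads: 4·m + (9/8)·b = -8;  (9/8)·m + (97/64)·b = -49/8.
det = 4·(97/64) − (9/8)² = 307/64.
m = ((-8)·(97/64) − (9/8)·(-49/8))/(307/64) = -335/307; b = (4·(-49/8) − (9/8)·(-8))/(307/64) = -992/307.

m = -1.09, b = -3.23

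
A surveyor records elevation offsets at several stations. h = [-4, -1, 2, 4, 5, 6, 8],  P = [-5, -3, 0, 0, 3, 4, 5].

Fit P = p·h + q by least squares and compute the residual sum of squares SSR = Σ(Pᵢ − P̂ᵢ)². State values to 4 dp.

SSR = 3.4823

With design matrix A, AᵀA = [[162, 20]; [20, 7]] and AᵀP = [102, 4]ᵀ.
det = 162·7 − 20² = 734.
p = (102·7 − 20·4)/734 = 317/367; q = (162·4 − 20·102)/734 = -696/367.
Residuals: 129/367, -88/367, 62/367, -572/367, 212/367, 262/367, -5/367; SSR = 1278/367.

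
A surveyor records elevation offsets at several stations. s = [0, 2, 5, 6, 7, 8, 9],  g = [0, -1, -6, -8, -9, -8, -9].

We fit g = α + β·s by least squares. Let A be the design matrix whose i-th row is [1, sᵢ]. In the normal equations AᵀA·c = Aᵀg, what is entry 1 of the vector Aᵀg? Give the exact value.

-41

Entry 1 ↔ basis 1, so (Aᵀg)_{1} = Σᵢ gᵢ = (1)·(0) + (1)·(-1) + (1)·(-6) + (1)·(-8) + (1)·(-9) + (1)·(-8) + (1)·(-9) = -41.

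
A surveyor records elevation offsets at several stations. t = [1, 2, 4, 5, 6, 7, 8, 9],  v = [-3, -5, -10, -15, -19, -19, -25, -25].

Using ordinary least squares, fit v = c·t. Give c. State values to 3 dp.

c = -2.899

Compute the Gram sums: Σt·t = 276.
And Σt·v = -800.
Normal equations: [[276]]·[c]ᵀ = [-800]ᵀ.
c = (-800)/276 = -2.89855.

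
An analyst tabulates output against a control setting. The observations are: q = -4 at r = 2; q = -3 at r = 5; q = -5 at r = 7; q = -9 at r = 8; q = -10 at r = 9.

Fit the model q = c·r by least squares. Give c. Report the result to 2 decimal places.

Setting ∂/∂c … = 0 gives: 223·c = -220.
c = (-220)/223 = -0.986547.

c = -0.99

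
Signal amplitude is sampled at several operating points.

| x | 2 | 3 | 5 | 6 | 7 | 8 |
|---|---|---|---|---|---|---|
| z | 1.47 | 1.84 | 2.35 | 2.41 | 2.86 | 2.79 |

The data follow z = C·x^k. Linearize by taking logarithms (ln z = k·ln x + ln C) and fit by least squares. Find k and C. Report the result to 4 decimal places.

With ln zᵢ as the transformed response and ln xᵢ as the regressor:
Sums: Σln x = 9.2183, Σ(ln x)² = 15.5987, Σln z = 4.8059, Σln x·ln z = 8.0665.
Normal system: [[15.5987, 9.2183]; [9.2183, 6]]·[k, ln C]ᵀ = [8.0665, 4.8059]ᵀ.
Slope k = (n·Σln x·ln z − Σln x·Σln z)/(n·Σ(ln x)² − (Σln x)²) = (6·8.0665 − 9.2183·4.8059)/8.6152 = 0.47552; ln C = (Σln z − k·Σln x)/n = 0.07041, so C = exp(0.07041) = 1.07295.

k = 0.4755, C = 1.0729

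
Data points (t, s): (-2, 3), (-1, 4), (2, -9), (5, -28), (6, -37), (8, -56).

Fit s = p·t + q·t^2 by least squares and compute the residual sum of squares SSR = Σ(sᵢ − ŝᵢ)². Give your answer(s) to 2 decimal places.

SSR = 4.64

Entries of AᵀA: Σt·t = 134, Σt·t^2 = 852, Σt^2·t^2 = 6050.
And Σt·s = -838, Σt^2·s = -5636.
Normal equations: [[134, 852]; [852, 6050]]·[p, q]ᵀ = [-838, -5636]ᵀ.
det = 134·6050 − 852² = 84796.
p = ((-838)·6050 − 852·(-5636))/84796 = -67007/21199; q = (134·(-5636) − 852·(-838))/84796 = -10312/21199.
Residuals: -29169/21199, 57/43, -15529/21199, -737/21199, -11089/21199, 8880/21199; SSR = 98307/21199.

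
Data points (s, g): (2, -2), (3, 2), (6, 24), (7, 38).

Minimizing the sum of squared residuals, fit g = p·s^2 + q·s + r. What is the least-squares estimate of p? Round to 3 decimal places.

Setting ∂/∂p … = 0 gives: 3794·p + 594·q + 98·r = 2736;  594·p + 98·q + 18·r = 412;  98·p + 18·q + 4·r = 62.
(Σs^2·s^2 = 3794, Σs^2·s = 594, Σs^2 = 98, Σs·s = 98, Σs = 18, Σ1 = 4, Σs^2·g = 2736, Σs·g = 412, Σg = 62.)
Row-reducing yields p = 5/4, q = -233/68, r = 5/17.

p = 1.250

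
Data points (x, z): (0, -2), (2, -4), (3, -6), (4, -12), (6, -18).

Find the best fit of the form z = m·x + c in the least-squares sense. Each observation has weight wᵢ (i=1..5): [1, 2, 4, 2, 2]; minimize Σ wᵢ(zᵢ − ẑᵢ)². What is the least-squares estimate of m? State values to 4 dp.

m = -3.0602

MᵀWM·[m, c]ᵀ = MᵀWz reads: 148·m + 36·c = -400;  36·m + 11·c = -94.
(Σwᵢ·x·x = 148, Σwᵢ·x = 36, Σwᵢ·1 = 11, Σwᵢ·x·z = -400, Σwᵢ·z = -94.)
Δ = 148·11 − 36² = 332.
m = ((-400)·11 − 36·(-94))/332 = -254/83; c = (148·(-94) − 36·(-400))/332 = 122/83.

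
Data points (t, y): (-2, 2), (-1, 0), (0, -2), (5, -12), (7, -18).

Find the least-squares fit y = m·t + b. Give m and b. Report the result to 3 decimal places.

m = -2.166, b = -2.102

With design matrix X, XᵀX = [[79, 9]; [9, 5]] and Xᵀy = [-190, -30]ᵀ.
det = 79·5 − 9² = 314.
m = ((-190)·5 − 9·(-30))/314 = -340/157; b = (79·(-30) − 9·(-190))/314 = -330/157.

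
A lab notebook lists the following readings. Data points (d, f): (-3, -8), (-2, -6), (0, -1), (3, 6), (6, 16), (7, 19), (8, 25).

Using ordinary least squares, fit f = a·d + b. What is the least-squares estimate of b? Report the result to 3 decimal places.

Setting ∂/∂a … = 0 gives: 171·a + 19·b = 483;  19·a + 7·b = 51.
Eliminating b: 7·(row 1) − 19·(row 2) gives 836·a = 7·483 − 19·51 = 2412, so a = 603/209.
Then b = (51 − 19·(603/209))/7 = -6/11.

b = -0.545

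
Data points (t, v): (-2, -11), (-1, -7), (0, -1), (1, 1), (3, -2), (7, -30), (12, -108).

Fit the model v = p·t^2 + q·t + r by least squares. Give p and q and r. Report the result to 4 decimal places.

Setting ∂/∂p … = 0 gives: 23236·p + 2090·q + 208·r = -17090;  2090·p + 208·q + 20·r = -1482;  208·p + 20·q + 7·r = -158.
Inverting the 3×3 Gram matrix, [p, q, r]ᵀ = [-191599/195867, 561607/195867, -332362/195867]ᵀ.

p = -0.9782, q = 2.8673, r = -1.6969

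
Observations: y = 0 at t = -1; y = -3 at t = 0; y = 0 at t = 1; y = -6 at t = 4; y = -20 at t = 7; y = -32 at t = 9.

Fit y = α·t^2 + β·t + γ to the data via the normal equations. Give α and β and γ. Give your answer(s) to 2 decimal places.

Normal-equation sums: Σt^2·t^2 = 9220, Σt^2·t = 1136, Σt^2 = 148, Σt·t = 148, Σt = 20, Σ1 = 6.
Moment sums: Σt^2·y = -3668, Σt·y = -452, Σy = -61.
Row-reducing yields α = -6053/14982, β = 2023/14982, γ = -3251/4994.

α = -0.40, β = 0.14, γ = -0.65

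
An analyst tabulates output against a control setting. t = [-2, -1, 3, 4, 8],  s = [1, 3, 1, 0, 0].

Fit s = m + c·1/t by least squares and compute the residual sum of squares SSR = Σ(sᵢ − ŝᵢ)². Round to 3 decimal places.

The normal equations are: 5·m + (-19/24)·c = 5;  (-19/24)·m + (829/576)·c = -19/6.
Eliminating c: (829/576)·(row 1) − (-19/24)·(row 2) gives (473/72)·m = (829/576)·5 − (-19/24)·(-19/6) = 2701/576, so m = 2701/3784.
Then c = ((-19/6) − (-19/24)·(2701/3784))/(829/576) = -855/473.
Residuals: -2337/3784, 1811/3784, 3363/3784, -991/3784, -923/1892; SSR = 6459/3784.

SSR = 1.707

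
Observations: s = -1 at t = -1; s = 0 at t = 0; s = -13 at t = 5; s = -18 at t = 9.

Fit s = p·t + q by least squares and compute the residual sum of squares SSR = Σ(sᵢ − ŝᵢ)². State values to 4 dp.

AᵀA·[p, q]ᵀ = Aᵀs reads: 107·p + 13·q = -226;  13·p + 4·q = -32.
(Σt·t = 107, Σt = 13, Σ1 = 4, Σt·s = -226, Σs = -32.)
Eliminating q: 4·(row 1) − 13·(row 2) gives 259·p = 4·(-226) − 13·(-32) = -488, so p = -488/259.
Then q = ((-32) − 13·(-488/259))/4 = -486/259.
Residuals: -261/259, 486/259, -63/37, 216/259; SSR = 2106/259.

SSR = 8.1313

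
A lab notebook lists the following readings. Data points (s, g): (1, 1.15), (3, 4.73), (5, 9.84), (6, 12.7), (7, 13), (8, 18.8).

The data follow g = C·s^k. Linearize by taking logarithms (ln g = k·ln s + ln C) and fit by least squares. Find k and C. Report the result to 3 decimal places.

k = 1.316, C = 1.144

With ln gᵢ as the transformed response and ln sᵢ as the regressor:
Over the data: Σln s = 8.5252, Σ(ln s)² = 15.1183, Σln g = 12.0206, Σln s·ln g = 21.0330.
Normal system: [[15.1183, 8.5252]; [8.5252, 6]]·[k, ln C]ᵀ = [21.0330, 12.0206]ᵀ.
Solving (det = 18.0313): k = 1.31552, ln C = 0.13425, so C = exp(0.13425) = 1.14368.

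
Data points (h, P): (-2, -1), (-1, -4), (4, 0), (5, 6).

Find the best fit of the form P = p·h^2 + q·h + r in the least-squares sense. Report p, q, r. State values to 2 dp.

p = 0.75, q = -1.32, r = -6.40

Forming XᵀX = [[898, 180, 46]; [180, 46, 6]; [46, 6, 4]] and XᵀP = [142, 36, 1]ᵀ gives XᵀX·[p, q, r]ᵀ = XᵀP.
Solving the 3×3 system (Gaussian elimination) gives p = 3/4, q = -195/148, r = -947/148.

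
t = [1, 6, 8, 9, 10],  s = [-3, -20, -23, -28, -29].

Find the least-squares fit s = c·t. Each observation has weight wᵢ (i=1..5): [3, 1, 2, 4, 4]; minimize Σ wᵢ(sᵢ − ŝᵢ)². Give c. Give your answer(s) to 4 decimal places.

c = -2.9910

Entries of AᵀWA: Σwᵢ·t·t = 891.
Right-hand side: Σwᵢ·t·s = -2665.
Normal equations: [[891]]·[c]ᵀ = [-2665]ᵀ.
Hence c = -2665 / 891 ≈ -2.99102.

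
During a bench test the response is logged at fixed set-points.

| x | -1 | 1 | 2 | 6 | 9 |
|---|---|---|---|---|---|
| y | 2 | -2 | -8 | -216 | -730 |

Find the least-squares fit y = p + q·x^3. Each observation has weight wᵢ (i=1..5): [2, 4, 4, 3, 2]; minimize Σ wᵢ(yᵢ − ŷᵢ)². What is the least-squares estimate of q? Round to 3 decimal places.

Normal-equation sums: Σwᵢ·1 = 15, Σwᵢ·x^3 = 2140, Σwᵢ·x^3·x^3 = 1203112.
Moment sums: Σwᵢ·y = -2144, Σwᵢ·x^3·y = -1204576.
So MᵀWM·[p, q]ᵀ = MᵀWy: [[15, 2140]; [2140, 1203112]]·[p, q]ᵀ = [-2144, -1204576]ᵀ.
Eliminating q: 1203112·(row 1) − 2140·(row 2) gives 13467080·p = 1203112·(-2144) − 2140·(-1204576) = -1679488, so p = -209936/1683385.
Then q = ((-1204576) − 2140·(-209936/1683385))/1203112 = -337012/336677.

q = -1.001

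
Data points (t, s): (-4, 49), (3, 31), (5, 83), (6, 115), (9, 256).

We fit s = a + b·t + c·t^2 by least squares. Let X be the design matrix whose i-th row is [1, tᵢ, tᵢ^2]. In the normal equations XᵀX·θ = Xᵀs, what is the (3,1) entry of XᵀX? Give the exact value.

167

Row 3 ↔ basis t^2, column 1 ↔ basis 1, so (XᵀX)_{3,1} = Σᵢ t^2 = (16)·(1) + (9)·(1) + (25)·(1) + (36)·(1) + (81)·(1) = 167.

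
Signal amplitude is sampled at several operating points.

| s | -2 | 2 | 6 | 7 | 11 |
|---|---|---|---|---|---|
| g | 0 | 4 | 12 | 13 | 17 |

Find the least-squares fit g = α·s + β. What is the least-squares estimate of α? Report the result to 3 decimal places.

α = 1.389

With design matrix A, AᵀA = [[214, 24]; [24, 5]] and Aᵀg = [358, 46]ᵀ.
Eliminating β: 5·(row 1) − 24·(row 2) gives 494·α = 5·358 − 24·46 = 686, so α = 343/247.
Then β = (46 − 24·(343/247))/5 = 626/247.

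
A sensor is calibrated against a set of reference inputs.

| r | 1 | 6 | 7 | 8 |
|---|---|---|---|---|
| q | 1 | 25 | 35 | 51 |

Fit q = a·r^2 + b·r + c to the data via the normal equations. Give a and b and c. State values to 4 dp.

Setting ∂/∂a … = 0 gives: 7794·a + 1072·b + 150·c = 5880;  1072·a + 150·b + 22·c = 804;  150·a + 22·b + 4·c = 112.
(Σr^2·r^2 = 7794, Σr^2·r = 1072, Σr^2 = 150, Σr·r = 150, Σr = 22, Σ1 = 4, Σr^2·q = 5880, Σr·q = 804, Σq = 112.)
Solving the 3×3 system (Gaussian elimination) gives a = 571/473, b = -1797/473, c = 1715/473.

a = 1.2072, b = -3.7992, c = 3.6258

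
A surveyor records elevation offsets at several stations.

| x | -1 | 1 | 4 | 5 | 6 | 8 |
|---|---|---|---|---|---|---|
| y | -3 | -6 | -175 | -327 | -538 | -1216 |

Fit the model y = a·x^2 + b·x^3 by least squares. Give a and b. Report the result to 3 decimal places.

Entries of MᵀM: Σx^2·x^2 = 6275, Σx^2·x^3 = 44693, Σx^3·x^3 = 328523.
And Σx^2·y = -108176, Σx^3·y = -790878.
Δ = 6275·328523 − 44693² = 64017576.
a = ((-108176)·328523 − 44693·(-790878))/64017576 = -95796797/32008788; b = (6275·(-790878) − 44693·(-108176))/64017576 = -64024741/32008788.

a = -2.993, b = -2.000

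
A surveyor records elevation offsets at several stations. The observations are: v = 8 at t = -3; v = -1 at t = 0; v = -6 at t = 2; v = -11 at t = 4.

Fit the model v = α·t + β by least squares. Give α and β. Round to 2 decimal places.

α = -2.71, β = -0.47

Setting ∂/∂α … = 0 gives: 29·α + 3·β = -80;  3·α + 4·β = -10.
(Σt·t = 29, Σt = 3, Σ1 = 4, Σt·v = -80, Σv = -10.)
Determinant 29·4 − 3² = 107.
α = ((-80)·4 − 3·(-10))/107 = -290/107; β = (29·(-10) − 3·(-80))/107 = -50/107.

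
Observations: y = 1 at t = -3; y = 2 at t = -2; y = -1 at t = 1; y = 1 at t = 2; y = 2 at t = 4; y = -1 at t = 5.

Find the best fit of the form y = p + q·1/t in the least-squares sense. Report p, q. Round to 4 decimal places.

p = 0.9482, q = -1.5127

Entries of MᵀM: Σ1 = 6, Σ1/t = 67/60, Σ1/t·1/t = 6169/3600.
Right-hand side: Σy = 4, Σ1/t·y = -23/15.
Determinant 6·(6169/3600) − (67/60)² = 1301/144.
p = (4·(6169/3600) − (67/60)·(-23/15))/(1301/144) = 6168/6505; q = (6·(-23/15) − (67/60)·4)/(1301/144) = -1968/1301.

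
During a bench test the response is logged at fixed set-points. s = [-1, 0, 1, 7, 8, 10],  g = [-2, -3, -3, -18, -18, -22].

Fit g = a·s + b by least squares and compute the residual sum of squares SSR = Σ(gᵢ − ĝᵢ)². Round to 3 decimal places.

SSR = 7.044

The normal system AᵀA·[a, b]ᵀ = Aᵀg is [[215, 25]; [25, 6]]·[a, b]ᵀ = [-491, -66]ᵀ.
det = 215·6 − 25² = 665.
a = ((-491)·6 − 25·(-66))/665 = -1296/665; b = (215·(-66) − 25·(-491))/665 = -383/133.
Residuals: -711/665, -16/133, 64/35, -983/665, 313/665, 7/19; SSR = 4684/665.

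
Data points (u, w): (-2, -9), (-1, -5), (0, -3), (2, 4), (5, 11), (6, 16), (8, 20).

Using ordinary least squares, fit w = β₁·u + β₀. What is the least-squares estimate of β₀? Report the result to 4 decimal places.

XᵀX·[β₁, β₀]ᵀ = Xᵀw reads: 134·β₁ + 18·β₀ = 342;  18·β₁ + 7·β₀ = 34.
Eliminating β₀: 7·(row 1) − 18·(row 2) gives 614·β₁ = 7·342 − 18·34 = 1782, so β₁ = 891/307.
Then β₀ = (34 − 18·(891/307))/7 = -800/307.

β₀ = -2.6059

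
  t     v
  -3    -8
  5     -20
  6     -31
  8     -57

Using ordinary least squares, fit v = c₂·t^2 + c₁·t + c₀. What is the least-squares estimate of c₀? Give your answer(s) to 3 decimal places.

c₀ = 2.033

Sums needed: Σt^2·t^2 = 6098, Σt^2·t = 826, Σt^2 = 134, Σt·t = 134, Σt = 16, Σ1 = 4.
Right-hand side: Σt^2·v = -5336, Σt·v = -718, Σv = -116.
Solving the 3×3 system (Gaussian elimination) gives c₂ = -928/951, c₁ = 1969/4755, c₀ = 3223/1585.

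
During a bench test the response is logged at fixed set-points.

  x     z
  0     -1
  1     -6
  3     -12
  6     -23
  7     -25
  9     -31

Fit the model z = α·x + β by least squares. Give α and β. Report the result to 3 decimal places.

Normal-equation sums: Σx·x = 176, Σx = 26, Σ1 = 6.
For Mᵀz: Σx·z = -634, Σz = -98.
Eliminating β: 6·(row 1) − 26·(row 2) gives 380·α = 6·(-634) − 26·(-98) = -1256, so α = -314/95.
Then β = ((-98) − 26·(-314/95))/6 = -191/95.

α = -3.305, β = -2.011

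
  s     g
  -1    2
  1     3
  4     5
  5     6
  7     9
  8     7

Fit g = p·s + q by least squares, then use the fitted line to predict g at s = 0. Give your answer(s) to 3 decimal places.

Setting ∂/∂p … = 0 gives: 156·p + 24·q = 170;  24·p + 6·q = 32.
(Σs·s = 156, Σs = 24, Σ1 = 6, Σs·g = 170, Σg = 32.)
Δ = 156·6 − 24² = 360.
p = (170·6 − 24·32)/360 = 7/10; q = (156·32 − 24·170)/360 = 38/15.
At s = 0: ĝ = (7/10)·(0) + (38/15)·(1) = 38/15.

ĝ = 2.533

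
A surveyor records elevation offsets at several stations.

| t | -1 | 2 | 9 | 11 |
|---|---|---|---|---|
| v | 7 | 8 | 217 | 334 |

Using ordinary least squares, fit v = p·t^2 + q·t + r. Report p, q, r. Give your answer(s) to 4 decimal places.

p = 3.0316, q = -3.1752, r = 1.2858

Forming AᵀA = [[21219, 2067, 207]; [2067, 207, 21]; [207, 21, 4]] and Aᵀv = [58030, 5636, 566]ᵀ gives AᵀA·[p, q, r]ᵀ = Aᵀv.
Inverting the 3×3 Gram matrix, [p, q, r]ᵀ = [112447/37092, -117773/37092, 7949/6182]ᵀ.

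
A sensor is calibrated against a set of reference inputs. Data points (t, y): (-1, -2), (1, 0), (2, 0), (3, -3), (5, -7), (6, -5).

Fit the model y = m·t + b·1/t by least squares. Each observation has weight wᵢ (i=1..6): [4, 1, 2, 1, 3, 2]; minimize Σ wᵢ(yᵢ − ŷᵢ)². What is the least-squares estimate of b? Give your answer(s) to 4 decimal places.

b = 2.9044

Entries of AᵀWA: Σwᵢ·t·t = 169, Σwᵢ·t·1/t = 13, Σwᵢ·1/t·1/t = 434/75.
And Σwᵢ·t·y = -166, Σwᵢ·1/t·y = 17/15.
Normal equations: [[169, 13]; [13, 434/75]]·[m, b]ᵀ = [-166, 17/15]ᵀ.
Δ = 169·(434/75) − 13² = 60671/75.
m = ((-166)·(434/75) − 13·(17/15))/(60671/75) = -73149/60671; b = (169·(17/15) − 13·(-166))/(60671/75) = 13555/4667.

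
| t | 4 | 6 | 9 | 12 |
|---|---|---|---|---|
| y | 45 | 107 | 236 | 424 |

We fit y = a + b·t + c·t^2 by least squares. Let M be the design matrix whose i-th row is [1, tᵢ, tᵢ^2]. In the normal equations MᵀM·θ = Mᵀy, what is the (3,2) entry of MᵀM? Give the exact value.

2737

Row 3 ↔ basis t^2, column 2 ↔ basis t, so (MᵀM)_{3,2} = Σᵢ (t^2)·(t) = (16)·(4) + (36)·(6) + (81)·(9) + (144)·(12) = 2737.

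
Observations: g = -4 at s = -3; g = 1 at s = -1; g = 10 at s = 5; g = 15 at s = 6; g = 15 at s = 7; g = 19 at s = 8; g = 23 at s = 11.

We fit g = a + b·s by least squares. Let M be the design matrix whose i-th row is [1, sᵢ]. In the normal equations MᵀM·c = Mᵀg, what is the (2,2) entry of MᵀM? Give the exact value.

Row 2 ↔ basis s, column 2 ↔ basis s, so (MᵀM)_{2,2} = Σᵢ (s)·(s) = (-3)·(-3) + (-1)·(-1) + (5)·(5) + (6)·(6) + (7)·(7) + (8)·(8) + (11)·(11) = 305.

305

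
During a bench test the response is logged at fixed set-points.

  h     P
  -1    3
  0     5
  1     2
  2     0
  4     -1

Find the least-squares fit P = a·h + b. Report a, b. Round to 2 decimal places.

The normal system XᵀX·[a, b]ᵀ = XᵀP is [[22, 6]; [6, 5]]·[a, b]ᵀ = [-5, 9]ᵀ.
Determinant 22·5 − 6² = 74.
a = ((-5)·5 − 6·9)/74 = -79/74; b = (22·9 − 6·(-5))/74 = 114/37.

a = -1.07, b = 3.08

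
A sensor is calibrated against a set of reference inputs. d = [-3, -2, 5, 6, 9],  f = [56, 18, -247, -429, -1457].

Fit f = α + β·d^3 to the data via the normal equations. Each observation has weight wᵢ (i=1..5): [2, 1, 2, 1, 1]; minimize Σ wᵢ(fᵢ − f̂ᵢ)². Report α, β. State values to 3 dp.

XᵀWX·[α, β]ᵀ = XᵀWf reads: 7·α + 1133·β = -2250;  1133·α + 610869·β = -1219735.
Δ = 7·610869 − 1133² = 2992394.
α = ((-2250)·610869 − 1133·(-1219735))/2992394 = 7504505/2992394; β = (7·(-1219735) − 1133·(-2250))/2992394 = -5988895/2992394.

α = 2.508, β = -2.001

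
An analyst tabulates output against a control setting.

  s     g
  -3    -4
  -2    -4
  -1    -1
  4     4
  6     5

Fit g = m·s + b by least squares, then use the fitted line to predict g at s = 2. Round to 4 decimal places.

The normal system AᵀA·[m, b]ᵀ = Aᵀg is [[66, 4]; [4, 5]]·[m, b]ᵀ = [67, 0]ᵀ.
det = 66·5 − 4² = 314.
m = (67·5 − 4·0)/314 = 335/314; b = (66·0 − 4·67)/314 = -134/157.
At s = 2: ĝ = (335/314)·(2) + (-134/157)·(1) = 201/157.

ĝ = 1.2803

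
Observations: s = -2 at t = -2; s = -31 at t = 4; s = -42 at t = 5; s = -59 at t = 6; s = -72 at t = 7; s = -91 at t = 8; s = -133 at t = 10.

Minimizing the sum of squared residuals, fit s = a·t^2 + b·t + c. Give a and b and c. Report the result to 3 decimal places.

The normal equations are: 18690·a + 2252·b + 294·c = -26330;  2252·a + 294·b + 38·c = -3246;  294·a + 38·b + 7·c = -430.
Solving the 3×3 system (Gaussian elimination) gives a = -222797/220409, b = -89243/31487, c = -790702/220409.

a = -1.011, b = -2.834, c = -3.587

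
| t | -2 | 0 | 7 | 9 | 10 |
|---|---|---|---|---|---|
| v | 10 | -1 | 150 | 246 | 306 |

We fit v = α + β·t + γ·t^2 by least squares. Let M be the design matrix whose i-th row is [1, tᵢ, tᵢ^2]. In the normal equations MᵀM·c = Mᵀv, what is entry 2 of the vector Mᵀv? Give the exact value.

Entry 2 ↔ basis t, so (Mᵀv)_{2} = Σᵢ (t)·vᵢ = (-2)·(10) + (0)·(-1) + (7)·(150) + (9)·(246) + (10)·(306) = 6304.

6304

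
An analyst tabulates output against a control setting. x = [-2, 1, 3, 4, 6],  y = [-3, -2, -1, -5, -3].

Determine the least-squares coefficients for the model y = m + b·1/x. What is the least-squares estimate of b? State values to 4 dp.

AᵀA·[m, b]ᵀ = Aᵀy reads: 5·m + (5/4)·b = -14;  (5/4)·m + (209/144)·b = -31/12.
Determinant 5·(209/144) − (5/4)² = 205/36.
m = ((-14)·(209/144) − (5/4)·(-31/12))/(205/36) = -2461/820; b = (5·(-31/12) − (5/4)·(-14))/(205/36) = 33/41.

b = 0.8049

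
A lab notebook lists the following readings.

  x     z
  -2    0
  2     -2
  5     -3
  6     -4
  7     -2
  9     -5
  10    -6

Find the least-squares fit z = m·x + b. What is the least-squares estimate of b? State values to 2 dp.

MᵀM·[m, b]ᵀ = Mᵀz reads: 299·m + 37·b = -162;  37·m + 7·b = -22.
Eliminating b: 7·(row 1) − 37·(row 2) gives 724·m = 7·(-162) − 37·(-22) = -320, so m = -80/181.
Then b = ((-22) − 37·(-80/181))/7 = -146/181.

b = -0.81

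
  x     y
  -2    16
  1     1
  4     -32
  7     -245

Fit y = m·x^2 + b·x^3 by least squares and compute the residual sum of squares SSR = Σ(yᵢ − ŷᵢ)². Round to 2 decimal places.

Forming AᵀA = [[2674, 17800]; [17800, 121810]] and Aᵀy = [-12452, -86210]ᵀ gives AᵀA·[m, b]ᵀ = Aᵀy.
Determinant 2674·121810 − 17800² = 8879940.
m = ((-12452)·121810 − 17800·(-86210))/8879940 = 2; b = (2674·(-86210) − 17800·(-12452))/8879940 = -1.
Residuals: 0, 0, 0, 0; SSR = 0.

SSR = 0.00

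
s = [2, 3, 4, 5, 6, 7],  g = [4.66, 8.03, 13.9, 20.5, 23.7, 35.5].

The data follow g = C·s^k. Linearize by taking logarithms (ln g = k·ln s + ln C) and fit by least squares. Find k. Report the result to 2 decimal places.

Taking logs, ln g = k·ln s + ln C, so regress ln g on ln s.
XᵀX = [[13.1965, 8.5252]; [8.5252, 6]], rhs = [24.4829, 16.0095]ᵀ  (here Σln s = 8.5252, Σ(ln s)² = 13.1965, Σln g = 16.0095, Σln s·ln g = 24.4829).
Solving (det = 6.5005): k = 1.60198, ln C = 0.39206.

k = 1.60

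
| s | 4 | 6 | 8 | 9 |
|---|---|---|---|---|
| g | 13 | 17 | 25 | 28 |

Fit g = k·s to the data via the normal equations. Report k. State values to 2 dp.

The normal equations are: 197·k = 606.
(Σs·s = 197, Σs·g = 606.)
Hence k = 606 / 197 ≈ 3.07614.

k = 3.08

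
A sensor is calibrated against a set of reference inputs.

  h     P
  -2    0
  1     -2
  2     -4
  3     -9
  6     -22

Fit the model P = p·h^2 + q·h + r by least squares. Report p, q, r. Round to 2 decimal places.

p = -0.39, q = -1.22, r = -0.71

The normal system AᵀA·[p, q, r]ᵀ = AᵀP is [[1410, 244, 54]; [244, 54, 10]; [54, 10, 5]]·[p, q, r]ᵀ = [-891, -169, -37]ᵀ.
Inverting the 3×3 Gram matrix, [p, q, r]ᵀ = [-557/1414, -29289/24038, -1217/1717]ᵀ.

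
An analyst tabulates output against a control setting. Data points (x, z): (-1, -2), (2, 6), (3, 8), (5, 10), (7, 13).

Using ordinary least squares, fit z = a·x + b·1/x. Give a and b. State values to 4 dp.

a = 1.9665, b = 1.1898

Entries of MᵀM: Σx·x = 88, Σx·1/x = 5, Σ1/x·1/x = 62689/44100.
For Mᵀz: Σx·z = 179, Σ1/x·z = 242/21.
Normal equations: [[88, 5]; [5, 62689/44100]]·[a, b]ᵀ = [179, 242/21]ᵀ.
det = 88·(62689/44100) − 5² = 1103533/11025.
a = (179·(62689/44100) − 5·(242/21))/(1103533/11025) = 8680331/4414132; b = (88·(242/21) − 5·179)/(1103533/11025) = 1313025/1103533.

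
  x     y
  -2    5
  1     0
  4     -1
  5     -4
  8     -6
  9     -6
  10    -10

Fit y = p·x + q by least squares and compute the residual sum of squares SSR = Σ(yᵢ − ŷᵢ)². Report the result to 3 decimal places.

With design matrix M, MᵀM = [[291, 35]; [35, 7]] and Mᵀy = [-236, -22]ᵀ.
Δ = 291·7 − 35² = 812.
p = ((-236)·7 − 35·(-22))/812 = -63/58; q = (291·(-22) − 35·(-236))/812 = 929/406.
Residuals: 219/406, -244/203, 429/406, -6/7, 163/406, 302/203, -579/406; SSR = 1623/203.

SSR = 7.995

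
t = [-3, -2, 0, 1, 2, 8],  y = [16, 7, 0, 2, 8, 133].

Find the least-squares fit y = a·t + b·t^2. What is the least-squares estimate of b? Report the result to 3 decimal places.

Forming XᵀX = [[82, 486]; [486, 4210]] and Xᵀy = [1020, 8718]ᵀ gives XᵀX·[a, b]ᵀ = Xᵀy.
det = 82·4210 − 486² = 109024.
a = (1020·4210 − 486·8718)/109024 = 14313/27256; b = (82·8718 − 486·1020)/109024 = 54789/27256.

b = 2.010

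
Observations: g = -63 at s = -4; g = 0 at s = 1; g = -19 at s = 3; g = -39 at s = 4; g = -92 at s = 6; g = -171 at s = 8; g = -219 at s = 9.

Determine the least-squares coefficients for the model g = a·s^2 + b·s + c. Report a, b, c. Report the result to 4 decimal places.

Sums needed: Σs^2·s^2 = 12547, Σs^2·s = 1485, Σs^2 = 223, Σs·s = 223, Σs = 27, Σ1 = 7.
And Σs^2·g = -33798, Σs·g = -3852, Σg = -603.
AᵀA·[a, b, c]ᵀ = Aᵀg becomes [[12547, 1485, 223]; [1485, 223, 27]; [223, 27, 7]]·[a, b, c]ᵀ = [-33798, -3852, -603]ᵀ.
Row-reducing yields a = -910331/299222, b = 943749/299222, c = -207734/149611.

a = -3.0423, b = 3.1540, c = -1.3885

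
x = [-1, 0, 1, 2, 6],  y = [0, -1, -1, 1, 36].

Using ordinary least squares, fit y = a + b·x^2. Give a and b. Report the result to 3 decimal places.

With design matrix A, AᵀA = [[5, 42]; [42, 1314]] and Aᵀy = [35, 1299]ᵀ.
Δ = 5·1314 − 42² = 4806.
a = (35·1314 − 42·1299)/4806 = -476/267; b = (5·1299 − 42·35)/4806 = 1675/1602.

a = -1.783, b = 1.046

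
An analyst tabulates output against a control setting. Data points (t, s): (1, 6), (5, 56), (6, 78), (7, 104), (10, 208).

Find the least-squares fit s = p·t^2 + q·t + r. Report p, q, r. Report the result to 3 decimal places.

p = 2.009, q = 0.324, r = 3.743

From the data, Σt^2·t^2 = 14323, Σt^2·t = 1685, Σt^2 = 211, Σt·t = 211, Σt = 29, Σ1 = 5.
Right-hand side: Σt^2·s = 30110, Σt·s = 3562, Σs = 452.
Inverting the 3×3 Gram matrix, [p, q, r]ᵀ = [2011/1001, 324/1001, 3747/1001]ᵀ.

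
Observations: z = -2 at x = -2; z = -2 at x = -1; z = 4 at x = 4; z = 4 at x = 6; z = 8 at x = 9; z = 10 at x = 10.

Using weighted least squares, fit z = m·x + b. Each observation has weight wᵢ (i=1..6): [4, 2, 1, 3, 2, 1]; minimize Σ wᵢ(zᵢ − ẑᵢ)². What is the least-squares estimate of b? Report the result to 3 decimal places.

b = -0.537

With design matrix M, MᵀWM = [[404, 40]; [40, 13]] and MᵀWz = [352, 30]ᵀ.
det = 404·13 − 40² = 3652.
m = (352·13 − 40·30)/3652 = 844/913; b = (404·30 − 40·352)/3652 = -490/913.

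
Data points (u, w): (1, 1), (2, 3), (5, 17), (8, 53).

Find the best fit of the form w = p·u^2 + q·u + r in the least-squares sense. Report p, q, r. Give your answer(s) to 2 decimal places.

With design matrix M, MᵀM = [[4738, 646, 94]; [646, 94, 16]; [94, 16, 4]] and Mᵀw = [3830, 516, 74]ᵀ.
Row-reducing yields p = 37/33, q = -91/33, r = 35/11.

p = 1.12, q = -2.76, r = 3.18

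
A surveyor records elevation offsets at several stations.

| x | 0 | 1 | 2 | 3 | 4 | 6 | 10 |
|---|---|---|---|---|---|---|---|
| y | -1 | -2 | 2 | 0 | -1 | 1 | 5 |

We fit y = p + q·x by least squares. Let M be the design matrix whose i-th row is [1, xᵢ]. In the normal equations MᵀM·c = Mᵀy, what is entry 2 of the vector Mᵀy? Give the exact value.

54

Entry 2 ↔ basis x, so (Mᵀy)_{2} = Σᵢ (x)·yᵢ = (0)·(-1) + (1)·(-2) + (2)·(2) + (3)·(0) + (4)·(-1) + (6)·(1) + (10)·(5) = 54.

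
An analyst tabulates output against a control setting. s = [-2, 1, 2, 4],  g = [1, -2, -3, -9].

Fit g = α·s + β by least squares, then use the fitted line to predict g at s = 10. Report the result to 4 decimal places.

ĝ = -17.1333

Normal-equation sums: Σs·s = 25, Σs = 5, Σ1 = 4.
Moment sums: Σs·g = -46, Σg = -13.
Normal equations: [[25, 5]; [5, 4]]·[α, β]ᵀ = [-46, -13]ᵀ.
Δ = 25·4 − 5² = 75.
α = ((-46)·4 − 5·(-13))/75 = -119/75; β = (25·(-13) − 5·(-46))/75 = -19/15.
At s = 10: ĝ = (-119/75)·(10) + (-19/15)·(1) = -257/15.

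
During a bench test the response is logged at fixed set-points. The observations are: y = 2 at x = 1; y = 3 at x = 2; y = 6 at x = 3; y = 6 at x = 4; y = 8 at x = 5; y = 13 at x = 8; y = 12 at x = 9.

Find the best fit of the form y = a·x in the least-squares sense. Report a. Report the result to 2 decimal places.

Setting ∂/∂a … = 0 gives: 200·a = 302.
a = 302/200 = 1.51.

a = 1.51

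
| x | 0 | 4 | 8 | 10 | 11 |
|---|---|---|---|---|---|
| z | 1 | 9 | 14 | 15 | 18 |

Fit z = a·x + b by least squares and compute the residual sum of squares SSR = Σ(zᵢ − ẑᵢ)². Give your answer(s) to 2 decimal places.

From the data, Σx·x = 301, Σx = 33, Σ1 = 5.
For Mᵀz: Σx·z = 496, Σz = 57.
Normal equations: [[301, 33]; [33, 5]]·[a, b]ᵀ = [496, 57]ᵀ.
Eliminating b: 5·(row 1) − 33·(row 2) gives 416·a = 5·496 − 33·57 = 599, so a = 599/416.
Then b = (57 − 33·(599/416))/5 = 789/416.
Residuals: -373/416, 43/32, 243/416, -539/416, 55/208; SSR = 1955/416.

SSR = 4.70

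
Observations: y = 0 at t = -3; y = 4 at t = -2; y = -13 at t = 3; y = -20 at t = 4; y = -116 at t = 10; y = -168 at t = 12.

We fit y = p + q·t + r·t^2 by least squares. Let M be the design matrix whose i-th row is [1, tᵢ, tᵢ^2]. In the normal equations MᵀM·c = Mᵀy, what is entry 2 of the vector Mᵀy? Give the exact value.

Entry 2 ↔ basis t, so (Mᵀy)_{2} = Σᵢ (t)·yᵢ = (-3)·(0) + (-2)·(4) + (3)·(-13) + (4)·(-20) + (10)·(-116) + (12)·(-168) = -3303.

-3303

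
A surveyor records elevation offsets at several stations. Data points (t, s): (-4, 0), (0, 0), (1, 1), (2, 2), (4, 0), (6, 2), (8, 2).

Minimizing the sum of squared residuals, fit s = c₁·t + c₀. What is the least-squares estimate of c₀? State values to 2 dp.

With design matrix M, MᵀM = [[137, 17]; [17, 7]] and Mᵀs = [33, 7]ᵀ.
Eliminating c₀: 7·(row 1) − 17·(row 2) gives 670·c₁ = 7·33 − 17·7 = 112, so c₁ = 56/335.
Then c₀ = (7 − 17·(56/335))/7 = 199/335.

c₀ = 0.59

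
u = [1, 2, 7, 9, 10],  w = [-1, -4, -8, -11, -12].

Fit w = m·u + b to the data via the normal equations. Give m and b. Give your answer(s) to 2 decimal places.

m = -1.13, b = -0.67

Entries of AᵀA: Σu·u = 235, Σu = 29, Σ1 = 5.
Right-hand side: Σu·w = -284, Σw = -36.
Eliminating b: 5·(row 1) − 29·(row 2) gives 334·m = 5·(-284) − 29·(-36) = -376, so m = -188/167.
Then b = ((-36) − 29·(-188/167))/5 = -112/167.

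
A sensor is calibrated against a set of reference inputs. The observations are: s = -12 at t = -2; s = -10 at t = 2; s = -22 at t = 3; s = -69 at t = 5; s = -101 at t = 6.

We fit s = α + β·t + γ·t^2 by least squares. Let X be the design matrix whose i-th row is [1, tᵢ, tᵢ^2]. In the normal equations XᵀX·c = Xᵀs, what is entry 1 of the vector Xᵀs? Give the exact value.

Entry 1 ↔ basis 1, so (Xᵀs)_{1} = Σᵢ sᵢ = (1)·(-12) + (1)·(-10) + (1)·(-22) + (1)·(-69) + (1)·(-101) = -214.

-214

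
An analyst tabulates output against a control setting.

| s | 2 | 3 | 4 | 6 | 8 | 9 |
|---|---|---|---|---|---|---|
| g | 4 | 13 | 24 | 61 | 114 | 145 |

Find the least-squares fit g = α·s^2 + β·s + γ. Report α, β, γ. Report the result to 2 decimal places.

α = 1.98, β = -1.61, γ = -0.61

Compute the Gram sums: Σs^2·s^2 = 12306, Σs^2·s = 1556, Σs^2 = 210, Σs·s = 210, Σs = 32, Σ1 = 6.
Moment sums: Σs^2·g = 21754, Σs·g = 2726, Σg = 361.
So AᵀA·[α, β, γ]ᵀ = Aᵀg: [[12306, 1556, 210]; [1556, 210, 32]; [210, 32, 6]]·[α, β, γ]ᵀ = [21754, 2726, 361]ᵀ.
Row-reducing yields α = 959/484, β = -389/242, γ = -295/484.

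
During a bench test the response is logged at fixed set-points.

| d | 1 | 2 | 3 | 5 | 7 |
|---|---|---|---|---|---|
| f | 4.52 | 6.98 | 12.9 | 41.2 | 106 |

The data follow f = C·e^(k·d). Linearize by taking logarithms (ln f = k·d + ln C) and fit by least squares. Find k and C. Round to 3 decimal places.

With ln fᵢ as the transformed response and dᵢ as the regressor:
Σd = 18.0000, Σ(d)² = 88.0000, Σln f = 14.3907, Σd·ln f = 64.3026.
Normal system: [[88.0000, 18.0000]; [18.0000, 5]]·[k, ln C]ᵀ = [64.3026, 14.3907]ᵀ.
Slope k = (n·Σd·ln f − Σd·Σln f)/(n·Σ(d)² − (Σd)²) = (5·64.3026 − 18.0000·14.3907)/116.0000 = 0.53863; ln C = (Σln f − k·Σd)/n = 0.93907, so C = exp(0.93907) = 2.55761.

k = 0.539, C = 2.558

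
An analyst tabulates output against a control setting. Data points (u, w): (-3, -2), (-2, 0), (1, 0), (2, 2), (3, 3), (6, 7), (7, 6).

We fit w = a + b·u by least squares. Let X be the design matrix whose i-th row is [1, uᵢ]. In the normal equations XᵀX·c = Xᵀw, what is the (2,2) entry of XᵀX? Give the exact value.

Row 2 ↔ basis u, column 2 ↔ basis u, so (XᵀX)_{2,2} = Σᵢ (u)·(u) = (-3)·(-3) + (-2)·(-2) + (1)·(1) + (2)·(2) + (3)·(3) + (6)·(6) + (7)·(7) = 112.

112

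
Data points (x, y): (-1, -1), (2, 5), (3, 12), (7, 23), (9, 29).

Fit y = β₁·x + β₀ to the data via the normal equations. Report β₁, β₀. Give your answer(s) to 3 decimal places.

β₁ = 3.078, β₀ = 1.288

The normal equations are: 144·β₁ + 20·β₀ = 469;  20·β₁ + 5·β₀ = 68.
(Σx·x = 144, Σx = 20, Σ1 = 5, Σx·y = 469, Σy = 68.)
Δ = 144·5 − 20² = 320.
β₁ = (469·5 − 20·68)/320 = 197/64; β₀ = (144·68 − 20·469)/320 = 103/80.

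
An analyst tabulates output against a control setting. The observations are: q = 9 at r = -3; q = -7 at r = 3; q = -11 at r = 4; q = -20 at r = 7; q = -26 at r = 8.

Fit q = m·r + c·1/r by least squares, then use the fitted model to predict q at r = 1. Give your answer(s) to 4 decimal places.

q̂ = 1.9782

Normal-equation sums: Σr·r = 147, Σr·1/r = 5, Σ1/r·1/r = 9053/28224.
For Mᵀq: Σr·q = -440, Σ1/r·q = -298/21.
Normal equations: [[147, 5]; [5, 9053/28224]]·[m, c]ᵀ = [-440, -298/21]ᵀ.
Eliminating c: (9053/28224)·(row 1) − 5·(row 2) gives (4253/192)·m = (9053/28224)·(-440) − 5·(-298/21) = -247595/3528, so m = -1980760/625191.
Then c = ((-298/21) − 5·(-1980760/625191))/(9053/28224) = 21888/4253.
At r = 1: q̂ = (-1980760/625191)·(1) + (21888/4253)·(1) = 1236776/625191.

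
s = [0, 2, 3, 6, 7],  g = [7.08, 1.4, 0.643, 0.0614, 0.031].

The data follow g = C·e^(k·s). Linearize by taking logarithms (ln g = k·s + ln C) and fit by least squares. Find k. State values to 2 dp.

k = -0.78

Taking logs, ln g = k·s + ln C, so regress ln g on s.
Σs = 18.0000, Σ(s)² = 98.0000, Σln g = -4.4120, Σs·ln g = -41.7103.
Normal system: [[98.0000, 18.0000]; [18.0000, 5]]·[k, ln C]ᵀ = [-41.7103, -4.4120]ᵀ.
Solving (det = 166.0000): k = -0.77793, ln C = 1.91815.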